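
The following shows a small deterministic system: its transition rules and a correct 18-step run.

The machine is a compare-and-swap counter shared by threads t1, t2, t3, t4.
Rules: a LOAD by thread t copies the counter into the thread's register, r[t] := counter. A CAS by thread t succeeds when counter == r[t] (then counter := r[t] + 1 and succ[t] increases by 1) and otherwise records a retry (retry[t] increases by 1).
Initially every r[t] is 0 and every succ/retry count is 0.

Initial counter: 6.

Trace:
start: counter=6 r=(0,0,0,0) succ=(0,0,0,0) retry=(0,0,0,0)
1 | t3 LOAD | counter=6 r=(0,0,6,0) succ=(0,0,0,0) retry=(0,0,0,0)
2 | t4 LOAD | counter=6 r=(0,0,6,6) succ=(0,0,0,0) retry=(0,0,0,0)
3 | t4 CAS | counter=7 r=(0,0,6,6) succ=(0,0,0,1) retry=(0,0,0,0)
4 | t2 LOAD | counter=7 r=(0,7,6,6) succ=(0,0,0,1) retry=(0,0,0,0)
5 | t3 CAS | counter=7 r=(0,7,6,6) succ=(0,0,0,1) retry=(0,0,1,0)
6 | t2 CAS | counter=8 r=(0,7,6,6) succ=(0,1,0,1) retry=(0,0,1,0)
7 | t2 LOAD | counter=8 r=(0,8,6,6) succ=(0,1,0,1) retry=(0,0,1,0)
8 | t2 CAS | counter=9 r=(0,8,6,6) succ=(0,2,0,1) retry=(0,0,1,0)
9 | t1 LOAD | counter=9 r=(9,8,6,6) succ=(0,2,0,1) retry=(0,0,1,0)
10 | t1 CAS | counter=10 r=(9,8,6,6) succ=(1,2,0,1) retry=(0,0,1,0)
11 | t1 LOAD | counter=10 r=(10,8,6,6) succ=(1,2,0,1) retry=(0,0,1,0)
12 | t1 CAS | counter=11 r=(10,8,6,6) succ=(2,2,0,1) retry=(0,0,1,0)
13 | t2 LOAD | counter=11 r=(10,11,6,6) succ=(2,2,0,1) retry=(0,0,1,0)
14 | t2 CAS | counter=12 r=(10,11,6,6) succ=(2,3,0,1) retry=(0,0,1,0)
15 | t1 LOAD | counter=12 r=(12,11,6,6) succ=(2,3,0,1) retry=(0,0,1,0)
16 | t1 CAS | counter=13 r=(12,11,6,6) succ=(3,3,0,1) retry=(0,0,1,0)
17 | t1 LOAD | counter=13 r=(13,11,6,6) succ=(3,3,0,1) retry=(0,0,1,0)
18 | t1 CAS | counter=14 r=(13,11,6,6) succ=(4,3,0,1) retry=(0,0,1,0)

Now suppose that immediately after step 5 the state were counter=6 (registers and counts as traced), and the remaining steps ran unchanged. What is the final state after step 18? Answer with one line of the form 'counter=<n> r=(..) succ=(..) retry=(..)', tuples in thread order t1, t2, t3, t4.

counter=12 r=(11,9,6,6) succ=(4,2,0,1) retry=(0,1,1,0)

state after step 5 := counter=6 r=(0,7,6,6) succ=(0,0,0,1) retry=(0,0,1,0)
6 | t2 CAS | counter=6 r=(0,7,6,6) succ=(0,0,0,1) retry=(0,1,1,0)
7 | t2 LOAD | counter=6 r=(0,6,6,6) succ=(0,0,0,1) retry=(0,1,1,0)
8 | t2 CAS | counter=7 r=(0,6,6,6) succ=(0,1,0,1) retry=(0,1,1,0)
9 | t1 LOAD | counter=7 r=(7,6,6,6) succ=(0,1,0,1) retry=(0,1,1,0)
10 | t1 CAS | counter=8 r=(7,6,6,6) succ=(1,1,0,1) retry=(0,1,1,0)
11 | t1 LOAD | counter=8 r=(8,6,6,6) succ=(1,1,0,1) retry=(0,1,1,0)
12 | t1 CAS | counter=9 r=(8,6,6,6) succ=(2,1,0,1) retry=(0,1,1,0)
13 | t2 LOAD | counter=9 r=(8,9,6,6) succ=(2,1,0,1) retry=(0,1,1,0)
14 | t2 CAS | counter=10 r=(8,9,6,6) succ=(2,2,0,1) retry=(0,1,1,0)
15 | t1 LOAD | counter=10 r=(10,9,6,6) succ=(2,2,0,1) retry=(0,1,1,0)
16 | t1 CAS | counter=11 r=(10,9,6,6) succ=(3,2,0,1) retry=(0,1,1,0)
17 | t1 LOAD | counter=11 r=(11,9,6,6) succ=(3,2,0,1) retry=(0,1,1,0)
18 | t1 CAS | counter=12 r=(11,9,6,6) succ=(4,2,0,1) retry=(0,1,1,0)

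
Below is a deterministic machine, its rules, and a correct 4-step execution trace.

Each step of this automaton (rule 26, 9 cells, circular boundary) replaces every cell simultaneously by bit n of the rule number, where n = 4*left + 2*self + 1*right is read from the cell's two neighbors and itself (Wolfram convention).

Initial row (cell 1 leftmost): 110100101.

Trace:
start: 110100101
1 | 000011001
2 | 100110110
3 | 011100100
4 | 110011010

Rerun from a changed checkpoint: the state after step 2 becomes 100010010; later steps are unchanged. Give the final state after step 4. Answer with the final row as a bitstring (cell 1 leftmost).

100001010

state after step 2 := 100010010
3 | 010101100
4 | 100001010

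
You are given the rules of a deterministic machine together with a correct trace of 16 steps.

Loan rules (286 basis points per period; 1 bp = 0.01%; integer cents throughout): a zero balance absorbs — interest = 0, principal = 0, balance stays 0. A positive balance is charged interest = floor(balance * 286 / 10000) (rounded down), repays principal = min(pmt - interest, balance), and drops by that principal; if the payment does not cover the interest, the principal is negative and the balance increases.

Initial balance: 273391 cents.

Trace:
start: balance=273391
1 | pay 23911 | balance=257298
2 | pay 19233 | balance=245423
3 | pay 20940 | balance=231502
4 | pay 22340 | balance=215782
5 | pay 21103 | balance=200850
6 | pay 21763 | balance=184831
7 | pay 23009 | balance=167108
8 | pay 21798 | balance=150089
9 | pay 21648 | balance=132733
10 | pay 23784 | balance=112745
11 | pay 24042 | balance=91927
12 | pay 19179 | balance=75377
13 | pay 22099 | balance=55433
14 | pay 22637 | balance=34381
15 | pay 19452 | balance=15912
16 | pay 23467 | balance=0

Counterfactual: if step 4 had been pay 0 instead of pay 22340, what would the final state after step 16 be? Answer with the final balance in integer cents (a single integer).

24234

(re-executing from step 4 with the substitution; state before step 4: balance=231502)
4 | pay 0 | balance=238122
5 | pay 21103 | balance=223829
6 | pay 21763 | balance=208467
7 | pay 23009 | balance=191420
8 | pay 21798 | balance=175096
9 | pay 21648 | balance=158455
10 | pay 23784 | balance=139202
11 | pay 24042 | balance=119141
12 | pay 19179 | balance=103369
13 | pay 22099 | balance=84226
14 | pay 22637 | balance=63997
15 | pay 19452 | balance=46375
16 | pay 23467 | balance=24234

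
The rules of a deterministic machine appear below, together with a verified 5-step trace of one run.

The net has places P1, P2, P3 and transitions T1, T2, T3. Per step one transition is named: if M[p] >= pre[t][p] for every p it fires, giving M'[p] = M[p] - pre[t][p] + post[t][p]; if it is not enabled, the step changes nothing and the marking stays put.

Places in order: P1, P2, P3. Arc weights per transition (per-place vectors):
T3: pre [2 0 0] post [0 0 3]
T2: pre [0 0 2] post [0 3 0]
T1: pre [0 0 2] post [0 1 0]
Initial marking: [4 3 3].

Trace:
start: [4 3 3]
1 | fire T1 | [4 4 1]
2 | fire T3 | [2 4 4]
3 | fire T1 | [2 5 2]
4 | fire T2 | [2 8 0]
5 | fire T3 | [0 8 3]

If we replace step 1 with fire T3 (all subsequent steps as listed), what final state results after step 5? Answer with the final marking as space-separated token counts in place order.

0 7 5

(re-executing from step 1 with the substitution; state before step 1: [4 3 3])
1 | fire T3 | [2 3 6]
2 | fire T3 | [0 3 9]
3 | fire T1 | [0 4 7]
4 | fire T2 | [0 7 5]
5 | fire T3 | [0 7 5]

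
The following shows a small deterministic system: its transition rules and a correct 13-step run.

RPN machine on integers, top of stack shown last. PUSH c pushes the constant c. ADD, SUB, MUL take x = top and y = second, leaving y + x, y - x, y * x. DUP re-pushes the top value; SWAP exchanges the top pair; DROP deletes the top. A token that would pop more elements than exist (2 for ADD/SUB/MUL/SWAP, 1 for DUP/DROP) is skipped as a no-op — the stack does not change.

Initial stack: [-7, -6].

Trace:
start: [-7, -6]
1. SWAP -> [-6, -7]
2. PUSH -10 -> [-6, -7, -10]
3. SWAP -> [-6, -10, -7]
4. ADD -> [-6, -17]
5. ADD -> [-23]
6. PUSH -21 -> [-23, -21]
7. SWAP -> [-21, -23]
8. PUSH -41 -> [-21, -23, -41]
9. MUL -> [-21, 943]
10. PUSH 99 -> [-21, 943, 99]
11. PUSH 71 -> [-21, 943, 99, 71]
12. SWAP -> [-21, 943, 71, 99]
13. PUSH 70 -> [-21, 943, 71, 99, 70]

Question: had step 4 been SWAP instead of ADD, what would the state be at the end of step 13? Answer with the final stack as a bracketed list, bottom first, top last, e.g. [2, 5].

[-6, -21, 697, 71, 99, 70]

(re-executing from step 4 with the substitution; state before step 4: [-6, -10, -7])
4. SWAP -> [-6, -7, -10]
5. ADD -> [-6, -17]
6. PUSH -21 -> [-6, -17, -21]
7. SWAP -> [-6, -21, -17]
8. PUSH -41 -> [-6, -21, -17, -41]
9. MUL -> [-6, -21, 697]
10. PUSH 99 -> [-6, -21, 697, 99]
11. PUSH 71 -> [-6, -21, 697, 99, 71]
12. SWAP -> [-6, -21, 697, 71, 99]
13. PUSH 70 -> [-6, -21, 697, 71, 99, 70]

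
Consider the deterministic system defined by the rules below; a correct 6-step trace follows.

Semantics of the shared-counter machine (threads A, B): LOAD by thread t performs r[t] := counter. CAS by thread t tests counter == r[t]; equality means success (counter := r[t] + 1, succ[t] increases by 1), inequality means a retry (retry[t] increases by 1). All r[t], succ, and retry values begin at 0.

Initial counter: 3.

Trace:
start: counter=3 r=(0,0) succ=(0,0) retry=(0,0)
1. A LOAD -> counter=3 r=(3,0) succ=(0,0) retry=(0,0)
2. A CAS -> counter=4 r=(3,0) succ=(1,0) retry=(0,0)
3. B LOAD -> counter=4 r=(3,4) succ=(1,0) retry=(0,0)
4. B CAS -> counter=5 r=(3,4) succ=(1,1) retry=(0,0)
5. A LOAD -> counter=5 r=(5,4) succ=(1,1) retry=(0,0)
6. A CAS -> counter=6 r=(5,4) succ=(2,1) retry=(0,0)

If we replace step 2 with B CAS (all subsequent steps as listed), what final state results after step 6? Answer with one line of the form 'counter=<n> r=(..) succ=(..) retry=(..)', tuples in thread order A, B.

(re-executing from step 2 with the substitution; state before step 2: counter=3 r=(3,0) succ=(0,0) retry=(0,0))
2. B CAS -> counter=3 r=(3,0) succ=(0,0) retry=(0,1)
3. B LOAD -> counter=3 r=(3,3) succ=(0,0) retry=(0,1)
4. B CAS -> counter=4 r=(3,3) succ=(0,1) retry=(0,1)
5. A LOAD -> counter=4 r=(4,3) succ=(0,1) retry=(0,1)
6. A CAS -> counter=5 r=(4,3) succ=(1,1) retry=(0,1)

counter=5 r=(4,3) succ=(1,1) retry=(0,1)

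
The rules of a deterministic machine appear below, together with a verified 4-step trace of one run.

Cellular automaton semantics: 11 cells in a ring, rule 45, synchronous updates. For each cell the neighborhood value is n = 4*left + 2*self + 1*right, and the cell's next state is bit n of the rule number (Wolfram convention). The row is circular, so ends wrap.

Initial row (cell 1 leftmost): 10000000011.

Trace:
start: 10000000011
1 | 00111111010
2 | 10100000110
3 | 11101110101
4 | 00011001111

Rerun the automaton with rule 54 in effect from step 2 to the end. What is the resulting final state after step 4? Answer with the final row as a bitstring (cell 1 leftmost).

00010011101

(re-executing steps 2..4 under rule 54; state before step 2: 00111111010)
2 | 01000000111
3 | 11100001000
4 | 00010011101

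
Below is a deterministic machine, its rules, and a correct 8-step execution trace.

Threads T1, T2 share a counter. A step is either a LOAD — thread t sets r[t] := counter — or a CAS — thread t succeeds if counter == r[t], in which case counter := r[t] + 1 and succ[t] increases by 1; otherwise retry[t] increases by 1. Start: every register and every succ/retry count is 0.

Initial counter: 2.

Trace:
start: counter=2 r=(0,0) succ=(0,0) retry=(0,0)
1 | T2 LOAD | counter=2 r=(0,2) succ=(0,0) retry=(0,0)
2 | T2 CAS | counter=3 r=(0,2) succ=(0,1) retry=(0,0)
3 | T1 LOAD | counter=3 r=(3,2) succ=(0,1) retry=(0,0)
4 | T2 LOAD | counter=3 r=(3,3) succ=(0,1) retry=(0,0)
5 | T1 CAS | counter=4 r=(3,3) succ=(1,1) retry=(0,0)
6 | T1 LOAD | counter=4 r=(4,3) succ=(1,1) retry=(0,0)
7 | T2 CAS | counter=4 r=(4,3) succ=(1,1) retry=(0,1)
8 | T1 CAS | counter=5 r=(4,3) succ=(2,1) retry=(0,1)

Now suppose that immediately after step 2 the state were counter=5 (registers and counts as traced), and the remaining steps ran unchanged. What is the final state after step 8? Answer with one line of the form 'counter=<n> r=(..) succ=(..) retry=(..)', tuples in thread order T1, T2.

counter=7 r=(6,5) succ=(2,1) retry=(0,1)

state after step 2 := counter=5 r=(0,2) succ=(0,1) retry=(0,0)
3 | T1 LOAD | counter=5 r=(5,2) succ=(0,1) retry=(0,0)
4 | T2 LOAD | counter=5 r=(5,5) succ=(0,1) retry=(0,0)
5 | T1 CAS | counter=6 r=(5,5) succ=(1,1) retry=(0,0)
6 | T1 LOAD | counter=6 r=(6,5) succ=(1,1) retry=(0,0)
7 | T2 CAS | counter=6 r=(6,5) succ=(1,1) retry=(0,1)
8 | T1 CAS | counter=7 r=(6,5) succ=(2,1) retry=(0,1)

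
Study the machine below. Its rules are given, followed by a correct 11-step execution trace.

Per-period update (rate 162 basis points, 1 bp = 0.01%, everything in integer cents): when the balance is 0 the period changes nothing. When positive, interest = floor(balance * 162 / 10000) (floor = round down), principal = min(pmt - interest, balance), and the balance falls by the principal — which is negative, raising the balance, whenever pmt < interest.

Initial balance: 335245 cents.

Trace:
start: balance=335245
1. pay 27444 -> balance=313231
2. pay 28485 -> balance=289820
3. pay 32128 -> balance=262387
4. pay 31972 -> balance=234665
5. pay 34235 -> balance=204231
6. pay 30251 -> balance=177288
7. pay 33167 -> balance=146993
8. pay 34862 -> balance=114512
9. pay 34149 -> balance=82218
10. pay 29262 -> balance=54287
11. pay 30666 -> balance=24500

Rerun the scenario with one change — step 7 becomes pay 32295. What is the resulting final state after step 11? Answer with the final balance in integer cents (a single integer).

(re-executing from step 7 with the substitution; state before step 7: balance=177288)
7. pay 32295 -> balance=147865
8. pay 34862 -> balance=115398
9. pay 34149 -> balance=83118
10. pay 29262 -> balance=55202
11. pay 30666 -> balance=25430

25430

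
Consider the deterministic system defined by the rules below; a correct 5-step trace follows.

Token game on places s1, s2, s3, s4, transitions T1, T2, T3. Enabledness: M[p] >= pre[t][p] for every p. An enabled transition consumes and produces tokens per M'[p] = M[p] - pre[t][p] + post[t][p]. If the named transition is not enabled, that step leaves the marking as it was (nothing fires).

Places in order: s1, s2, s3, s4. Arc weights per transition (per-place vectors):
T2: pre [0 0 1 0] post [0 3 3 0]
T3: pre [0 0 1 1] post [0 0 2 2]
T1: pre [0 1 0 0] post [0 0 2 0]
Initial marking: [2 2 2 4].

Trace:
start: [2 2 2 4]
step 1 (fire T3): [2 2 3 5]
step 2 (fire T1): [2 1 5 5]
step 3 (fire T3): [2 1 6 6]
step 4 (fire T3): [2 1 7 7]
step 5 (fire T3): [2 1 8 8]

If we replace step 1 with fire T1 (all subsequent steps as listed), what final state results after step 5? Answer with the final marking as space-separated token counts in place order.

(re-executing from step 1 with the substitution; state before step 1: [2 2 2 4])
step 1 (fire T1): [2 1 4 4]
step 2 (fire T1): [2 0 6 4]
step 3 (fire T3): [2 0 7 5]
step 4 (fire T3): [2 0 8 6]
step 5 (fire T3): [2 0 9 7]

2 0 9 7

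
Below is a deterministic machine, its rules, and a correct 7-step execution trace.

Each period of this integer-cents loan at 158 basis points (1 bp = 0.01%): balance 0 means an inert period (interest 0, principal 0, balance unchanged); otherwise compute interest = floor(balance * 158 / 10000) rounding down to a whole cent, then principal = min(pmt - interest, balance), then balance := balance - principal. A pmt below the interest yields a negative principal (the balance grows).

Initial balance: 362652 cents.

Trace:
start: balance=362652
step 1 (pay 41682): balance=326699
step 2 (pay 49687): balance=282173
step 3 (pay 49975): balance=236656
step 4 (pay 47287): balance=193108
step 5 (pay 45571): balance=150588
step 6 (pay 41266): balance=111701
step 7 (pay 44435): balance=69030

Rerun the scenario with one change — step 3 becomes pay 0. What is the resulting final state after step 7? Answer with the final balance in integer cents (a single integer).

(re-executing from step 3 with the substitution; state before step 3: balance=282173)
step 3 (pay 0): balance=286631
step 4 (pay 47287): balance=243872
step 5 (pay 45571): balance=202154
step 6 (pay 41266): balance=164082
step 7 (pay 44435): balance=122239

122239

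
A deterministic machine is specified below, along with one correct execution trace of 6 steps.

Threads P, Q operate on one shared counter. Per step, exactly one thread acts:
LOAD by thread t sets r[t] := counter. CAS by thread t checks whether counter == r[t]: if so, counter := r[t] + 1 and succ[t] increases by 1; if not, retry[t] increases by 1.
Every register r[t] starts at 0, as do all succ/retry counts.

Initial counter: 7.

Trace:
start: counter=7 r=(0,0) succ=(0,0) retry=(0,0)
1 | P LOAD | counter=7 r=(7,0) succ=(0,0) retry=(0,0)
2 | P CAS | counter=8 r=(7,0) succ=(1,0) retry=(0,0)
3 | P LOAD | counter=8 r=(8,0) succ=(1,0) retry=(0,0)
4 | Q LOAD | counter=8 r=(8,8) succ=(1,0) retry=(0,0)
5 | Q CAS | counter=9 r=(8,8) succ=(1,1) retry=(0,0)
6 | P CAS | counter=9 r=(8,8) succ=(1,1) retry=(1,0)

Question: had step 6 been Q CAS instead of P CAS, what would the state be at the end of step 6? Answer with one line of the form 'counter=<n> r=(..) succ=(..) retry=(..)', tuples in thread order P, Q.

counter=9 r=(8,8) succ=(1,1) retry=(0,1)

(re-executing from step 6 with the substitution; state before step 6: counter=9 r=(8,8) succ=(1,1) retry=(0,0))
6 | Q CAS | counter=9 r=(8,8) succ=(1,1) retry=(0,1)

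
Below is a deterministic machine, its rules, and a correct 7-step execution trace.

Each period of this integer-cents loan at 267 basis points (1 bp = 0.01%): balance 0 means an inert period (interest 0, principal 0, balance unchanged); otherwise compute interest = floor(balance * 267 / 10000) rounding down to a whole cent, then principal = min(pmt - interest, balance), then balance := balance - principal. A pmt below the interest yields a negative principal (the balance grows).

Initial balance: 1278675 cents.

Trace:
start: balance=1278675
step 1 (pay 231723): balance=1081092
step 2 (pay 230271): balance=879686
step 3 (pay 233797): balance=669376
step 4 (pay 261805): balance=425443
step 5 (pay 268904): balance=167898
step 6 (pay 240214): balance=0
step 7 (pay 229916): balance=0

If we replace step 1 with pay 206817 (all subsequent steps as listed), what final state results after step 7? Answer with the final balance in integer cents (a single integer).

0

(re-executing from step 1 with the substitution; state before step 1: balance=1278675)
step 1 (pay 206817): balance=1105998
step 2 (pay 230271): balance=905257
step 3 (pay 233797): balance=695630
step 4 (pay 261805): balance=452398
step 5 (pay 268904): balance=195573
step 6 (pay 240214): balance=0
step 7 (pay 229916): balance=0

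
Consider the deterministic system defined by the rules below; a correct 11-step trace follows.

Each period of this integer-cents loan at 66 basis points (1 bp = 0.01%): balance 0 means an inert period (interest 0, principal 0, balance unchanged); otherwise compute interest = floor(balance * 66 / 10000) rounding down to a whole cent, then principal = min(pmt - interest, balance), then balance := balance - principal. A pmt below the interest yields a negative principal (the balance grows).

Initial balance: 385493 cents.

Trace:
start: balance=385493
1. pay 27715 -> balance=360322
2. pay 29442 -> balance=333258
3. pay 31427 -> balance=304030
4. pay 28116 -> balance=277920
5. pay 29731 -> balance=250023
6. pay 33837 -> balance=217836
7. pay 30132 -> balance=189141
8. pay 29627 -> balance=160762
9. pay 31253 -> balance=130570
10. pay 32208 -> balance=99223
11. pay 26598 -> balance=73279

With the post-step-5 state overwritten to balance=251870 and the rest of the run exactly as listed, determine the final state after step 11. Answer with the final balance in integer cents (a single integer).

75200

state after step 5 := balance=251870
6. pay 33837 -> balance=219695
7. pay 30132 -> balance=191012
8. pay 29627 -> balance=162645
9. pay 31253 -> balance=132465
10. pay 32208 -> balance=101131
11. pay 26598 -> balance=75200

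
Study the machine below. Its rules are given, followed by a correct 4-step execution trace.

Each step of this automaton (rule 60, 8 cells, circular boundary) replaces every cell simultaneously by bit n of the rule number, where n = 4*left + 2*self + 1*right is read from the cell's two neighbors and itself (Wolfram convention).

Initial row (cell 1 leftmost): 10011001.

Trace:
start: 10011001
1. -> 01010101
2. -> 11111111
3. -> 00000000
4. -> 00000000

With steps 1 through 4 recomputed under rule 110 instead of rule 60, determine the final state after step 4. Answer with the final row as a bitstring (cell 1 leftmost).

11101110

(re-executing steps 1..4 under rule 110; state before step 1: 10011001)
1. -> 10111011
2. -> 11101110
3. -> 10111011
4. -> 11101110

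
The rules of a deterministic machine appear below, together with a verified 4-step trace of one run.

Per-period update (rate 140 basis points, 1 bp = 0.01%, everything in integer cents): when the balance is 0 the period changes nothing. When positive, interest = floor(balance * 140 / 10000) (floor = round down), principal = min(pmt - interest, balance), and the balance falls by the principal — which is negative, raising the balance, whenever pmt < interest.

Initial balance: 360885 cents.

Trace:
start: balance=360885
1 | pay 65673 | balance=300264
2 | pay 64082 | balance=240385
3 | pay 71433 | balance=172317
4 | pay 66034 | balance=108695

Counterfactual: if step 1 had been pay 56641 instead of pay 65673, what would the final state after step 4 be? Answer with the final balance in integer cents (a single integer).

(re-executing from step 1 with the substitution; state before step 1: balance=360885)
1 | pay 56641 | balance=309296
2 | pay 64082 | balance=249544
3 | pay 71433 | balance=181604
4 | pay 66034 | balance=118112

118112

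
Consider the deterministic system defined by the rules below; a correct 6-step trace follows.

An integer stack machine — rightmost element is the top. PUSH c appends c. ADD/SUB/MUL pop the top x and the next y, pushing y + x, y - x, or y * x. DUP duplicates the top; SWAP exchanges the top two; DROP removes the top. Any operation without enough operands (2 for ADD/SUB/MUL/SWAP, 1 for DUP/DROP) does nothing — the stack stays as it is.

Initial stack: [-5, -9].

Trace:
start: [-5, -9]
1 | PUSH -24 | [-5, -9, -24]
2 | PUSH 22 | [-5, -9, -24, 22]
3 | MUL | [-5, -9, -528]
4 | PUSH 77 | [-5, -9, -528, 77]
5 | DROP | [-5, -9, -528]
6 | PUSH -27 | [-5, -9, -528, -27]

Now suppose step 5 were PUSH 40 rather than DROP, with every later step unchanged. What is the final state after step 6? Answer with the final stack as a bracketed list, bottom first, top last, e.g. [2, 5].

[-5, -9, -528, 77, 40, -27]

(re-executing from step 5 with the substitution; state before step 5: [-5, -9, -528, 77])
5 | PUSH 40 | [-5, -9, -528, 77, 40]
6 | PUSH -27 | [-5, -9, -528, 77, 40, -27]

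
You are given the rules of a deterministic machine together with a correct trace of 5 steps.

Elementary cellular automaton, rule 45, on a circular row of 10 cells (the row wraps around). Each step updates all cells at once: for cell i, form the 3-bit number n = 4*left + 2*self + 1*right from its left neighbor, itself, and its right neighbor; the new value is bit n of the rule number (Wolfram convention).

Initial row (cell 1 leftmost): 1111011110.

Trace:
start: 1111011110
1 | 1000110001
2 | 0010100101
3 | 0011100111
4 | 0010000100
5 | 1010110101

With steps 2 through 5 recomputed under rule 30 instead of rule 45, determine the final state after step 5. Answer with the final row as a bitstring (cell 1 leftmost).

(re-executing steps 2..5 under rule 30; state before step 2: 1000110001)
2 | 0101101011
3 | 0101001010
4 | 1101111011
5 | 0001000010

0001000010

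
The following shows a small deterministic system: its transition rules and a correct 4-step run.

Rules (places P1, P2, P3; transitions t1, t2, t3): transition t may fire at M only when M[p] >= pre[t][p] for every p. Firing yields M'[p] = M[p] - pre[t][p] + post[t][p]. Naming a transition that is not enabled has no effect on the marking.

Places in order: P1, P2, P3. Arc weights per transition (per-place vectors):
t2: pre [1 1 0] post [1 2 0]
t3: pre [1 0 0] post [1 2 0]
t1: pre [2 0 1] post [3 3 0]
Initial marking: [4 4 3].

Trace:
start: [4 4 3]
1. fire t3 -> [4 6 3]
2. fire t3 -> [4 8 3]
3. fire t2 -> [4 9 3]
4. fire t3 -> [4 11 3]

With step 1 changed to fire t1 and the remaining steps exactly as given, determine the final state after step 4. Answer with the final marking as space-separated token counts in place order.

(re-executing from step 1 with the substitution; state before step 1: [4 4 3])
1. fire t1 -> [5 7 2]
2. fire t3 -> [5 9 2]
3. fire t2 -> [5 10 2]
4. fire t3 -> [5 12 2]

5 12 2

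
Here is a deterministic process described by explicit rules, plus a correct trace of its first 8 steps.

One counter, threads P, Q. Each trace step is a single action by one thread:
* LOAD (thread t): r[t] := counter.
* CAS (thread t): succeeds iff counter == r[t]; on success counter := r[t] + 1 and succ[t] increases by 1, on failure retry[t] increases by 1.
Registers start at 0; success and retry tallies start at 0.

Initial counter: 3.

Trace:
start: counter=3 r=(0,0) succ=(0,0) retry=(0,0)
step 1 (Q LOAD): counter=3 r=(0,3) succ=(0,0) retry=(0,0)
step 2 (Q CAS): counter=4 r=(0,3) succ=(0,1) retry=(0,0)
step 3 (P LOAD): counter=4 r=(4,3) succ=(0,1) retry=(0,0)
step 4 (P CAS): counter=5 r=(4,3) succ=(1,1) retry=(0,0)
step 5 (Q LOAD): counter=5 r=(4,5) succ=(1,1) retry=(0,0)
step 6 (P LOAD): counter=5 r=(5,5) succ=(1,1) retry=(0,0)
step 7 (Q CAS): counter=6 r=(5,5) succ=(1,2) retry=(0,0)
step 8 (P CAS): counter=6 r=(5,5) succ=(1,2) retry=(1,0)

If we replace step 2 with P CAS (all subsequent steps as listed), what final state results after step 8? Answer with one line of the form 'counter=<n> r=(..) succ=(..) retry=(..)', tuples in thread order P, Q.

(re-executing from step 2 with the substitution; state before step 2: counter=3 r=(0,3) succ=(0,0) retry=(0,0))
step 2 (P CAS): counter=3 r=(0,3) succ=(0,0) retry=(1,0)
step 3 (P LOAD): counter=3 r=(3,3) succ=(0,0) retry=(1,0)
step 4 (P CAS): counter=4 r=(3,3) succ=(1,0) retry=(1,0)
step 5 (Q LOAD): counter=4 r=(3,4) succ=(1,0) retry=(1,0)
step 6 (P LOAD): counter=4 r=(4,4) succ=(1,0) retry=(1,0)
step 7 (Q CAS): counter=5 r=(4,4) succ=(1,1) retry=(1,0)
step 8 (P CAS): counter=5 r=(4,4) succ=(1,1) retry=(2,0)

counter=5 r=(4,4) succ=(1,1) retry=(2,0)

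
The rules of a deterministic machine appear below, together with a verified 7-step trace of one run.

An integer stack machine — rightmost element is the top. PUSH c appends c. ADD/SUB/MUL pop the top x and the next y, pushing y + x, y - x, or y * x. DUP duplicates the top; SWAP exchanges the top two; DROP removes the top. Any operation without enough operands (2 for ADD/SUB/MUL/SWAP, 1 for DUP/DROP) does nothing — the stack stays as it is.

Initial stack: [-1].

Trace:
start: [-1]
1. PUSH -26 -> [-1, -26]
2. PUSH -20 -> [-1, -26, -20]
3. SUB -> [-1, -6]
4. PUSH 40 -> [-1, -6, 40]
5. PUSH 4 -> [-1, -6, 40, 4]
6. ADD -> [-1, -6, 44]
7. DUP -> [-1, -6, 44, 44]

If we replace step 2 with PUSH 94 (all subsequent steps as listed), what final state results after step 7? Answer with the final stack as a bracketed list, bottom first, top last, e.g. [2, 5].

[-1, -120, 44, 44]

(re-executing from step 2 with the substitution; state before step 2: [-1, -26])
2. PUSH 94 -> [-1, -26, 94]
3. SUB -> [-1, -120]
4. PUSH 40 -> [-1, -120, 40]
5. PUSH 4 -> [-1, -120, 40, 4]
6. ADD -> [-1, -120, 44]
7. DUP -> [-1, -120, 44, 44]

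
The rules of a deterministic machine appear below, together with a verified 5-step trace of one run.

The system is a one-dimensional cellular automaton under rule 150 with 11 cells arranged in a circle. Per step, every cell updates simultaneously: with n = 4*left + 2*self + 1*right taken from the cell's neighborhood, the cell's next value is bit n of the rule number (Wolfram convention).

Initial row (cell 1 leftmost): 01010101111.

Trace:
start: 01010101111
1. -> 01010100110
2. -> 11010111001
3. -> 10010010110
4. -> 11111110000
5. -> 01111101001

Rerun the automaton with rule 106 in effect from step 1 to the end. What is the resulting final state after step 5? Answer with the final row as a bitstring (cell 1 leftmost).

(re-executing steps 1..5 under rule 106; state before step 1: 01010101111)
1. -> 10101011001
2. -> 11010111011
3. -> 01101101110
4. -> 11111111010
5. -> 10000001101

10000001101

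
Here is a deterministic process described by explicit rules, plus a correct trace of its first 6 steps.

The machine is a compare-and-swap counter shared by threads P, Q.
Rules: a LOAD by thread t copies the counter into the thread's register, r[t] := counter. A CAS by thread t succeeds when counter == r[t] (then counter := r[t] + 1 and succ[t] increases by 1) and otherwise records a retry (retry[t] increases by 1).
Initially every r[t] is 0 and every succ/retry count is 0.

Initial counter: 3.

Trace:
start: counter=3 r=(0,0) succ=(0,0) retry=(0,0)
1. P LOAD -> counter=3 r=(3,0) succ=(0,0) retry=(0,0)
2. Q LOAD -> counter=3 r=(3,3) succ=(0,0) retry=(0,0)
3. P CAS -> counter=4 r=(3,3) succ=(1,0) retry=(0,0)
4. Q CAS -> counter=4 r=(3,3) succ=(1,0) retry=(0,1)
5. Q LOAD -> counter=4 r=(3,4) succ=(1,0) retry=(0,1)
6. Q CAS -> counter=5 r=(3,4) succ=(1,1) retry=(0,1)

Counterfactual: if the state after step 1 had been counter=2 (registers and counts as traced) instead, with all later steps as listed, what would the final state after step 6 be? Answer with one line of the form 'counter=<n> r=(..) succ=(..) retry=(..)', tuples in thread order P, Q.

state after step 1 := counter=2 r=(3,0) succ=(0,0) retry=(0,0)
2. Q LOAD -> counter=2 r=(3,2) succ=(0,0) retry=(0,0)
3. P CAS -> counter=2 r=(3,2) succ=(0,0) retry=(1,0)
4. Q CAS -> counter=3 r=(3,2) succ=(0,1) retry=(1,0)
5. Q LOAD -> counter=3 r=(3,3) succ=(0,1) retry=(1,0)
6. Q CAS -> counter=4 r=(3,3) succ=(0,2) retry=(1,0)

counter=4 r=(3,3) succ=(0,2) retry=(1,0)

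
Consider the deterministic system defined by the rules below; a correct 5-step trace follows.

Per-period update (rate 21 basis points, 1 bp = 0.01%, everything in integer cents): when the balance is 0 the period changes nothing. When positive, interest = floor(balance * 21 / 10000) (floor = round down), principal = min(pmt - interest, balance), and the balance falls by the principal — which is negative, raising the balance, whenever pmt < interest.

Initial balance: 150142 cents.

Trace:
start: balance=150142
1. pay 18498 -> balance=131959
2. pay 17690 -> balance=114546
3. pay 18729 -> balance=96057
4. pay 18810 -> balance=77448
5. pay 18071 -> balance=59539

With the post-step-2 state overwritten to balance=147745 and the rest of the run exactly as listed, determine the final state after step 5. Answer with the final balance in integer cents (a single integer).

92948

state after step 2 := balance=147745
3. pay 18729 -> balance=129326
4. pay 18810 -> balance=110787
5. pay 18071 -> balance=92948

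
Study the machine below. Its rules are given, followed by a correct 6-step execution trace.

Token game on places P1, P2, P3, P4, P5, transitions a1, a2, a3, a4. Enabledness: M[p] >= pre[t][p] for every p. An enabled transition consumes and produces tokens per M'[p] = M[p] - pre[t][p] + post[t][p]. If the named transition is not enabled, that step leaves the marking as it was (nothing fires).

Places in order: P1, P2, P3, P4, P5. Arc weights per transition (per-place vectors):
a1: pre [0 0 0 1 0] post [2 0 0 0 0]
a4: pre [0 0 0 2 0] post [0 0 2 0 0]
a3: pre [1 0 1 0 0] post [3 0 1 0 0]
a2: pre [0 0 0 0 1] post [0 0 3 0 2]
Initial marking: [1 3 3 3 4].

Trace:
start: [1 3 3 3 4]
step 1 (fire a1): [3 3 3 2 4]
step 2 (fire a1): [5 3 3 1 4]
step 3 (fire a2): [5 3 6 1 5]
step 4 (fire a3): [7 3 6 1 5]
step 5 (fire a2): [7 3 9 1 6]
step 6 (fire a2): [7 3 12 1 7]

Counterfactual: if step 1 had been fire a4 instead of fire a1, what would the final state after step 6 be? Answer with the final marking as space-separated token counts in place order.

(re-executing from step 1 with the substitution; state before step 1: [1 3 3 3 4])
step 1 (fire a4): [1 3 5 1 4]
step 2 (fire a1): [3 3 5 0 4]
step 3 (fire a2): [3 3 8 0 5]
step 4 (fire a3): [5 3 8 0 5]
step 5 (fire a2): [5 3 11 0 6]
step 6 (fire a2): [5 3 14 0 7]

5 3 14 0 7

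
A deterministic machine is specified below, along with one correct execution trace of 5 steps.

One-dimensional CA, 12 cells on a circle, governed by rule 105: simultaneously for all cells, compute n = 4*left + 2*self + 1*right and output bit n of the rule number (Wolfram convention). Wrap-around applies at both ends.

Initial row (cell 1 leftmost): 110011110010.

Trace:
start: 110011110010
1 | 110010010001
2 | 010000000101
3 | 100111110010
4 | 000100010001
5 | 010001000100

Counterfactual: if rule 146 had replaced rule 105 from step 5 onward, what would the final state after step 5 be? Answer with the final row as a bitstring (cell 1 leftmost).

(re-executing step 5 under rule 146; state before step 5: 000100010001)
5 | 101010101010

101010101010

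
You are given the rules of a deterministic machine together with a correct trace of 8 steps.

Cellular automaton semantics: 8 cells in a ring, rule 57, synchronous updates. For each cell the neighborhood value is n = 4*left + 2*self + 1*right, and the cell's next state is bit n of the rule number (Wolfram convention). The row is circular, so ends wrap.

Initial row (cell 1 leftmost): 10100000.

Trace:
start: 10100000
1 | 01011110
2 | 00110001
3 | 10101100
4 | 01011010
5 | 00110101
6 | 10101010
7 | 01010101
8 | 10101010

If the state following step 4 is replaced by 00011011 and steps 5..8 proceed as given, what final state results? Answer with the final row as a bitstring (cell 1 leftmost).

state after step 4 := 00011011
5 | 11010110
6 | 10101101
7 | 01011011
8 | 10110110

10110110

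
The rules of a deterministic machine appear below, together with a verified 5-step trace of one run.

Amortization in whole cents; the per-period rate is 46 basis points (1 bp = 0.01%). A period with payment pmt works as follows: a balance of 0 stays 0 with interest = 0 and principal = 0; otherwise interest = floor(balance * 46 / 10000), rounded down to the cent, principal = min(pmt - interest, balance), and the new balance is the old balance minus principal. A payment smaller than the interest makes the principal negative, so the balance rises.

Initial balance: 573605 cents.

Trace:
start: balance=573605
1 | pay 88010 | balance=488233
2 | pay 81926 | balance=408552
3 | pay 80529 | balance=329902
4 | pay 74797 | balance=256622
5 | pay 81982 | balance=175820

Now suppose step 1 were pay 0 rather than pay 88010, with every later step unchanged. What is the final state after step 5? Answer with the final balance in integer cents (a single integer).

265461

(re-executing from step 1 with the substitution; state before step 1: balance=573605)
1 | pay 0 | balance=576243
2 | pay 81926 | balance=496967
3 | pay 80529 | balance=418724
4 | pay 74797 | balance=345853
5 | pay 81982 | balance=265461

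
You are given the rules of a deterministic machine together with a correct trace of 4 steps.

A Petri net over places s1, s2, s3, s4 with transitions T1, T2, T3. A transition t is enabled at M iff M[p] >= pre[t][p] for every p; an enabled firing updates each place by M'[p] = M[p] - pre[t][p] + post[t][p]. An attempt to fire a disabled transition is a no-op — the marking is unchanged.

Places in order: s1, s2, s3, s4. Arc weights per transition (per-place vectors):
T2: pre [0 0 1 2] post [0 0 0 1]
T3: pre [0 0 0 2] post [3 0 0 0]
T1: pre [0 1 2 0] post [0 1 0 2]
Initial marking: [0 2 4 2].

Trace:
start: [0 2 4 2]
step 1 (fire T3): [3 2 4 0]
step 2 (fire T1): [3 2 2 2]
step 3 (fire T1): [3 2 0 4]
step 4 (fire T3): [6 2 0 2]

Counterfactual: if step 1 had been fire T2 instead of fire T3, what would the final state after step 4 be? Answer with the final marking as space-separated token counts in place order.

(re-executing from step 1 with the substitution; state before step 1: [0 2 4 2])
step 1 (fire T2): [0 2 3 1]
step 2 (fire T1): [0 2 1 3]
step 3 (fire T1): [0 2 1 3]
step 4 (fire T3): [3 2 1 1]

3 2 1 1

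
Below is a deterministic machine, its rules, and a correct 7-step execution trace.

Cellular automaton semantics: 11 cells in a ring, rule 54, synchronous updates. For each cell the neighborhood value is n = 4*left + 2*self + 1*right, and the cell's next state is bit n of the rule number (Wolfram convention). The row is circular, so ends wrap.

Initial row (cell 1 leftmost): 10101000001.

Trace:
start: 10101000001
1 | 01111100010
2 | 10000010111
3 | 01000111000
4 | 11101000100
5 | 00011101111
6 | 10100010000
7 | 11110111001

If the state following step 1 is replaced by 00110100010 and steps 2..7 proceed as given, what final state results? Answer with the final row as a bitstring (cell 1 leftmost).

state after step 1 := 00110100010
2 | 01001110111
3 | 11110001000
4 | 00001011101
5 | 10011100011
6 | 01100010100
7 | 10010111110

10010111110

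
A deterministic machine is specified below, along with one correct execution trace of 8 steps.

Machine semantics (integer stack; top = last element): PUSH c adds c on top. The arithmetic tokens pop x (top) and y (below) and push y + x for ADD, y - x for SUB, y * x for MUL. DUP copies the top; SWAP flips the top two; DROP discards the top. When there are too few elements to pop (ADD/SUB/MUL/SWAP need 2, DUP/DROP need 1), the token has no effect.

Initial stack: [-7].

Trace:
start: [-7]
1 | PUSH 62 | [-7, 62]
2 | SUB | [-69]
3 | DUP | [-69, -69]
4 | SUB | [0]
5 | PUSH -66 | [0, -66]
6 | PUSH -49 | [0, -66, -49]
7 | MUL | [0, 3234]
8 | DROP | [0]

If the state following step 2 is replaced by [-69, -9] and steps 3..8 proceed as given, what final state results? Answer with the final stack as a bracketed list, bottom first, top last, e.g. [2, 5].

[-69, 0]

state after step 2 := [-69, -9]
3 | DUP | [-69, -9, -9]
4 | SUB | [-69, 0]
5 | PUSH -66 | [-69, 0, -66]
6 | PUSH -49 | [-69, 0, -66, -49]
7 | MUL | [-69, 0, 3234]
8 | DROP | [-69, 0]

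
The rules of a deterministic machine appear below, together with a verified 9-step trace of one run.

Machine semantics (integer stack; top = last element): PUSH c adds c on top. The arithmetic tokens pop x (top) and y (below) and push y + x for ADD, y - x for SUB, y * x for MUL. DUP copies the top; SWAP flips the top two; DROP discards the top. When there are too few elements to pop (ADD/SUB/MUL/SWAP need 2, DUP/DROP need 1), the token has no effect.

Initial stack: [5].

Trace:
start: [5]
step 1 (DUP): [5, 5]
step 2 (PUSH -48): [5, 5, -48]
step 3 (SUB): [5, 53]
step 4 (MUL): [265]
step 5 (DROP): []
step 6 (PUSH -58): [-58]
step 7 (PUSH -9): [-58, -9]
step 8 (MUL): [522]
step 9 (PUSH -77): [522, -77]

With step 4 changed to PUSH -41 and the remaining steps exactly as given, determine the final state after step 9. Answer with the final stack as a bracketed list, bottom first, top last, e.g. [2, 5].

[5, 53, 522, -77]

(re-executing from step 4 with the substitution; state before step 4: [5, 53])
step 4 (PUSH -41): [5, 53, -41]
step 5 (DROP): [5, 53]
step 6 (PUSH -58): [5, 53, -58]
step 7 (PUSH -9): [5, 53, -58, -9]
step 8 (MUL): [5, 53, 522]
step 9 (PUSH -77): [5, 53, 522, -77]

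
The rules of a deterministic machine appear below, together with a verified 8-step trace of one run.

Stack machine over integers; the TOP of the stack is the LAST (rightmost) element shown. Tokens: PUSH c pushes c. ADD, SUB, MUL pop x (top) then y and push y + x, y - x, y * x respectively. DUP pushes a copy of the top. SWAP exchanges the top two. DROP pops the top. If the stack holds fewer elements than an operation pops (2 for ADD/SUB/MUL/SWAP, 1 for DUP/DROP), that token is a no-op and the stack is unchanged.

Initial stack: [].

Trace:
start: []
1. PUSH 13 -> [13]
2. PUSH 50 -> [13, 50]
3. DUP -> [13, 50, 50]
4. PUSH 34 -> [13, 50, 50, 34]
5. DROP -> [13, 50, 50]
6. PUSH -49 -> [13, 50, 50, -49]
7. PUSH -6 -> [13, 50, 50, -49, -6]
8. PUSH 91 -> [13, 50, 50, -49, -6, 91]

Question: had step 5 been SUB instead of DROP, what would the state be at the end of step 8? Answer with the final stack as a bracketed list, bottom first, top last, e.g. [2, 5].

[13, 50, 16, -49, -6, 91]

(re-executing from step 5 with the substitution; state before step 5: [13, 50, 50, 34])
5. SUB -> [13, 50, 16]
6. PUSH -49 -> [13, 50, 16, -49]
7. PUSH -6 -> [13, 50, 16, -49, -6]
8. PUSH 91 -> [13, 50, 16, -49, -6, 91]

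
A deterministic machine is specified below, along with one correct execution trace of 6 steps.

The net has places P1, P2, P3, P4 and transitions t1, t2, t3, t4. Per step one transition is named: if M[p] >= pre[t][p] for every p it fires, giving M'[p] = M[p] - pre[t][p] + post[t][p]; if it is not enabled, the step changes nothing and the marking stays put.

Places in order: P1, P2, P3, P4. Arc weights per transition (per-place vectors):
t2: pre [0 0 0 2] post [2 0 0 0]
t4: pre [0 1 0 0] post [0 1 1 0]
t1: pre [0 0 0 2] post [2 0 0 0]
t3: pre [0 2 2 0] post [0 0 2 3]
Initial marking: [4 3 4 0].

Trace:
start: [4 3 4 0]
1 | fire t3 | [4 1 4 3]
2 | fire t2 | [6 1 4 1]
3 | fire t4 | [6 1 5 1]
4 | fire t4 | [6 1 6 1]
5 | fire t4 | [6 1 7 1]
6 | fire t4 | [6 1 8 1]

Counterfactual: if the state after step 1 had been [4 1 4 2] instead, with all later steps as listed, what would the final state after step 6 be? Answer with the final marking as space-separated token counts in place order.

6 1 8 0

state after step 1 := [4 1 4 2]
2 | fire t2 | [6 1 4 0]
3 | fire t4 | [6 1 5 0]
4 | fire t4 | [6 1 6 0]
5 | fire t4 | [6 1 7 0]
6 | fire t4 | [6 1 8 0]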